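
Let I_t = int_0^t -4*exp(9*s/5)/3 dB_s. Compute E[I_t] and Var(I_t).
E[I_t] = 0; Var(I_t) = 40*exp(18*t/5)/81 - 40/81

The Itô integral of a deterministic integrand f(s) has mean 0 because each increment f(s) * (B_{s+ds} - B_s) has mean 0. By the Itô isometry:
  Var( int_0^t f(s) dB_s ) = E[ (int_0^t f(s) dB_s)^2 ] = int_0^t f(s)^2 ds.
Here f(s) = -4*exp(9*s/5)/3, so f(s)^2 = 16*exp(18*s/5)/9. Integrate:
  int_0^t (16*exp(18*s/5)/9) ds = 40*exp(18*t/5)/81 - 40/81.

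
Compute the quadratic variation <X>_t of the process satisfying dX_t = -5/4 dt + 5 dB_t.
<X>_t = 25*t

For an Itô process dX_t = a(t) dt + b(t) dB_t, the quadratic variation is <X>_t = int_0^t b(s)^2 ds (the drift term does not contribute). Here b(s) = 5, so
  b(s)^2 = 25.
Integrating from 0 to t:
  <X>_t = int_0^t (25) ds = 25*t.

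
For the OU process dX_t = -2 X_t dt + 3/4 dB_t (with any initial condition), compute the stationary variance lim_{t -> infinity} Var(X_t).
lim Var(X_t) = 9/64

The OU SDE dX = -theta X dt + sigma dB admits the integrating factor exp(theta t): d(exp(theta t) X_t) = sigma exp(theta t) dB_t. Integrating from 0 to t gives X_t = x_0 * exp(-theta t) + sigma * int_0^t exp(-theta (t-s)) dB_s for any initial x_0. The Itô integral has variance (by the Itô isometry) sigma^2 * int_0^t exp(-2 theta (t - s)) ds = sigma^2 * (1 - exp(-2 theta t)) / (2 theta), independent of x_0.
With theta = 2, sigma = 3/4:
  Var(X_t) = (3/4)^2 * (1 - exp(-2*2 t)) / (2 * 2) = 9/64 - 9*exp(-4*t)/64.
As t -> infinity, exp(-2*2 t) -> 0, so the stationary variance is sigma^2 / (2 theta) = 9/64.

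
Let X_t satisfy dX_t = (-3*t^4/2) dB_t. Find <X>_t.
<X>_t = t^9/4

For an Itô process dX_t = a(t) dt + b(t) dB_t, the quadratic variation is <X>_t = int_0^t b(s)^2 ds (the drift term does not contribute). Here b(s) = -3*s^4/2, so
  b(s)^2 = 9*s^8/4.
Integrating from 0 to t:
  <X>_t = int_0^t (9*s^8/4) ds = t^9/4.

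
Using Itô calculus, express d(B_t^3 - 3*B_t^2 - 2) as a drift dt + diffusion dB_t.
d(B_t^3 - 3*B_t^2 - 2) = (3*B_t - 3) dt + (3*B_t*(B_t - 2)) dB_t

Itô's formula for f(B_t) gives d f(B_t) = f'(B_t) dB_t + (1/2) f''(B_t) dt. Compute derivatives of f(x) = x^3 - 3*x^2 - 2:
  f'(x)  = 3*x*(x - 2)
  f''(x) = 6*x - 6
Substitute x = B_t and multiply the f'' term by 1/2:
  drift     = (1/2) * (6*x - 6) evaluated at B_t = 3*B_t - 3
  diffusion = (3*x*(x - 2)) evaluated at B_t = 3*B_t*(B_t - 2)
Therefore d(B_t^3 - 3*B_t^2 - 2) = (3*B_t - 3) dt + (3*B_t*(B_t - 2)) dB_t.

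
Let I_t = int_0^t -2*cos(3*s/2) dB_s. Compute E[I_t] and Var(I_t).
E[I_t] = 0; Var(I_t) = 2*t + 2*sin(3*t)/3

The Itô integral of a deterministic integrand f(s) has mean 0 because each increment f(s) * (B_{s+ds} - B_s) has mean 0. By the Itô isometry:
  Var( int_0^t f(s) dB_s ) = E[ (int_0^t f(s) dB_s)^2 ] = int_0^t f(s)^2 ds.
Here f(s) = -2*cos(3*s/2), so f(s)^2 = 4*cos(3*s/2)^2. Integrate:
  int_0^t (4*cos(3*s/2)^2) ds = 2*t + 2*sin(3*t)/3.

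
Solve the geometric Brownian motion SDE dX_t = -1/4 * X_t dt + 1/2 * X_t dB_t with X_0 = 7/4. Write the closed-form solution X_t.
X_t = 7/4 * exp((-3/8) * t + (1/2) * B_t)

For GBM dX = mu X dt + sigma X dB with X_0 = x_0, apply Itô to Y = log X: dY = (mu - sigma^2/2) dt + sigma dB, so Y_t = log(x_0) + (mu - sigma^2/2) t + sigma B_t and hence X_t = x_0 * exp((mu - sigma^2/2) t + sigma B_t).
With mu = -1/4, sigma = 1/2, x_0 = 7/4, this gives:
  X_t = 7/4 * exp((-3/8) * t + (1/2) * B_t).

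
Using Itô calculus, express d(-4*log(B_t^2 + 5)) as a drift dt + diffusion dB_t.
d(-4*log(B_t^2 + 5)) = (4*(B_t^2 - 5)/(B_t^2 + 5)^2) dt + (-8*B_t/(B_t^2 + 5)) dB_t

Itô's formula for f(B_t) gives d f(B_t) = f'(B_t) dB_t + (1/2) f''(B_t) dt. Compute derivatives of f(x) = -4*log(x^2 + 5):
  f'(x)  = -8*x/(x^2 + 5)
  f''(x) = 8*(x^2 - 5)/(x^2 + 5)^2
Substitute x = B_t and multiply the f'' term by 1/2:
  drift     = (1/2) * (8*(x^2 - 5)/(x^2 + 5)^2) evaluated at B_t = 4*(B_t^2 - 5)/(B_t^2 + 5)^2
  diffusion = (-8*x/(x^2 + 5)) evaluated at B_t = -8*B_t/(B_t^2 + 5)
Therefore d(-4*log(B_t^2 + 5)) = (4*(B_t^2 - 5)/(B_t^2 + 5)^2) dt + (-8*B_t/(B_t^2 + 5)) dB_t.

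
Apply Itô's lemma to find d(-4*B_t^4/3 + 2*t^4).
d(-4*B_t^4/3 + 2*t^4) = (-8*B_t^2 + 8*t^3) dt + (-16*B_t^3/3) dB_t

Itô's formula for f(t, x): d f(t, B_t) = (f_t + (1/2) f_xx) dt + f_x dB_t. Compute partials of f(t, x) = 2*t^4 - 4*x^4/3:
  f_t(t,x)  = 8*t^3
  f_x(t,x)  = -16*x^3/3
  f_xx(t,x) = -16*x^2
Assemble drift = f_t + (1/2) f_xx = 8*t^3 - 8*x^2 and diffusion = f_x = -16*x^3/3. Substituting x = B_t:
  d(-4*B_t^4/3 + 2*t^4) = (-8*B_t^2 + 8*t^3) dt + (-16*B_t^3/3) dB_t.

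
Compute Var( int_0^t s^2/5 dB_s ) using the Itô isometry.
Var = t^5/125

The Itô integral of a deterministic integrand f(s) has mean 0 because each increment f(s) * (B_{s+ds} - B_s) has mean 0. By the Itô isometry:
  Var( int_0^t f(s) dB_s ) = E[ (int_0^t f(s) dB_s)^2 ] = int_0^t f(s)^2 ds.
Here f(s) = s^2/5, so f(s)^2 = s^4/25. Integrate:
  int_0^t (s^4/25) ds = t^5/125.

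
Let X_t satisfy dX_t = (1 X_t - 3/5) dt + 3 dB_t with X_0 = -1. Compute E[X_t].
E[X_t] = 3/5 - 8*exp(t)/5

Taking expectations and using E[dB_t] = 0, the mean m(t) = E[X_t] satisfies the ODE m'(t) = a m(t) + b with m(0) = x_0. With a = 1, b = -3/5, x_0 = -1, the solution is
  m(t) = x_0 * exp(a t) + (b/a) * (exp(a t) - 1)
       = (-1) * exp(1 t) + ((-3/5)/1) * (exp(1 t) - 1)
       = 3/5 - 8*exp(t)/5.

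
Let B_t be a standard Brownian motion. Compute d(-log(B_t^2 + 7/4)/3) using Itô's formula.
d(-log(B_t^2 + 7/4)/3) = (4*(4*B_t^2 - 7)/(3*(4*B_t^2 + 7)^2)) dt + (-8*B_t/(12*B_t^2 + 21)) dB_t

Itô's formula for f(B_t) gives d f(B_t) = f'(B_t) dB_t + (1/2) f''(B_t) dt. Compute derivatives of f(x) = -log(x^2 + 7/4)/3:
  f'(x)  = -8*x/(12*x^2 + 21)
  f''(x) = 8*(4*x^2 - 7)/(3*(4*x^2 + 7)^2)
Substitute x = B_t and multiply the f'' term by 1/2:
  drift     = (1/2) * (8*(4*x^2 - 7)/(3*(4*x^2 + 7)^2)) evaluated at B_t = 4*(4*B_t^2 - 7)/(3*(4*B_t^2 + 7)^2)
  diffusion = (-8*x/(12*x^2 + 21)) evaluated at B_t = -8*B_t/(12*B_t^2 + 21)
Therefore d(-log(B_t^2 + 7/4)/3) = (4*(4*B_t^2 - 7)/(3*(4*B_t^2 + 7)^2)) dt + (-8*B_t/(12*B_t^2 + 21)) dB_t.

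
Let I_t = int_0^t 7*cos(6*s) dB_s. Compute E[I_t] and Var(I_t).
E[I_t] = 0; Var(I_t) = 49*t/2 + 49*sin(12*t)/24

The Itô integral of a deterministic integrand f(s) has mean 0 because each increment f(s) * (B_{s+ds} - B_s) has mean 0. By the Itô isometry:
  Var( int_0^t f(s) dB_s ) = E[ (int_0^t f(s) dB_s)^2 ] = int_0^t f(s)^2 ds.
Here f(s) = 7*cos(6*s), so f(s)^2 = 49*cos(6*s)^2. Integrate:
  int_0^t (49*cos(6*s)^2) ds = 49*t/2 + 49*sin(12*t)/24.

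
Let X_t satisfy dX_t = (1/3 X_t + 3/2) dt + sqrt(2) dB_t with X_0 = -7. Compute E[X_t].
E[X_t] = -5*exp(t/3)/2 - 9/2

Taking expectations and using E[dB_t] = 0, the mean m(t) = E[X_t] satisfies the ODE m'(t) = a m(t) + b with m(0) = x_0. With a = 1/3, b = 3/2, x_0 = -7, the solution is
  m(t) = x_0 * exp(a t) + (b/a) * (exp(a t) - 1)
       = (-7) * exp((1/3) t) + ((3/2)/(1/3)) * (exp((1/3) t) - 1)
       = -5*exp(t/3)/2 - 9/2.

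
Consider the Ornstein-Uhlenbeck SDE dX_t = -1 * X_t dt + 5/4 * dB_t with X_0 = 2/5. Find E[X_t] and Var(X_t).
E[X_t] = 2*exp(-t)/5; Var(X_t) = 25/32 - 25*exp(-2*t)/32

The OU SDE dX = -theta X dt + sigma dB admits the integrating factor exp(theta t): d(exp(theta t) X_t) = sigma exp(theta t) dB_t. Integrating from 0 to t:
  X_t = x_0 * exp(-theta t) + sigma * int_0^t exp(-theta (t-s)) dB_s.
The Itô integral has mean 0 and (by the Itô isometry) variance sigma^2 * int_0^t exp(-2 theta (t - s)) ds = sigma^2 * (1 - exp(-2 theta t)) / (2 theta).
With theta = 1, sigma = 5/4, x_0 = 2/5:
  E[X_t] = 2/5 * exp(-1 t) = 2*exp(-t)/5
  Var(X_t) = (5/4)^2 * (1 - exp(-2*1 t)) / (2 * 1) = 25/32 - 25*exp(-2*t)/32.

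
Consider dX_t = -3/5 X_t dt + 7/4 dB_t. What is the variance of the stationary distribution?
lim Var(X_t) = 245/96

The OU SDE dX = -theta X dt + sigma dB admits the integrating factor exp(theta t): d(exp(theta t) X_t) = sigma exp(theta t) dB_t. Integrating from 0 to t gives X_t = x_0 * exp(-theta t) + sigma * int_0^t exp(-theta (t-s)) dB_s for any initial x_0. The Itô integral has variance (by the Itô isometry) sigma^2 * int_0^t exp(-2 theta (t - s)) ds = sigma^2 * (1 - exp(-2 theta t)) / (2 theta), independent of x_0.
With theta = 3/5, sigma = 7/4:
  Var(X_t) = (7/4)^2 * (1 - exp(-2*3/5 t)) / (2 * 3/5) = 245/96 - 245*exp(-6*t/5)/96.
As t -> infinity, exp(-2*3/5 t) -> 0, so the stationary variance is sigma^2 / (2 theta) = 245/96.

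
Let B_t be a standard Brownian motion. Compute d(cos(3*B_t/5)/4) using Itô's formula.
d(cos(3*B_t/5)/4) = (-9*cos(3*B_t/5)/200) dt + (-3*sin(3*B_t/5)/20) dB_t

Itô's formula for f(B_t) gives d f(B_t) = f'(B_t) dB_t + (1/2) f''(B_t) dt. Compute derivatives of f(x) = cos(3*x/5)/4:
  f'(x)  = -3*sin(3*x/5)/20
  f''(x) = -9*cos(3*x/5)/100
Substitute x = B_t and multiply the f'' term by 1/2:
  drift     = (1/2) * (-9*cos(3*x/5)/100) evaluated at B_t = -9*cos(3*B_t/5)/200
  diffusion = (-3*sin(3*x/5)/20) evaluated at B_t = -3*sin(3*B_t/5)/20
Therefore d(cos(3*B_t/5)/4) = (-9*cos(3*B_t/5)/200) dt + (-3*sin(3*B_t/5)/20) dB_t.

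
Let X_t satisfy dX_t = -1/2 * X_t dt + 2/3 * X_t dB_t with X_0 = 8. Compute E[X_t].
E[X_t] = 8*exp(-t/2)

For GBM dX = mu X dt + sigma X dB with X_0 = x_0, apply Itô to Y = log X: dY = (mu - sigma^2/2) dt + sigma dB, so Y_t = log(x_0) + (mu - sigma^2/2) t + sigma B_t and hence X_t = x_0 * exp((mu - sigma^2/2) t + sigma B_t).
With mu = -1/2, sigma = 2/3, x_0 = 8, this gives:
  X_t = 8 * exp((-13/18) * t + (2/3) * B_t).
Since sigma*B_t ~ Normal(0, sigma^2 t), E[exp(sigma*B_t)] = exp(sigma^2 t / 2); so E[X_t] = x_0 * exp((mu - sigma^2/2) t) * exp(sigma^2 t / 2) = x_0 * exp(mu t) = 8*exp(-t/2).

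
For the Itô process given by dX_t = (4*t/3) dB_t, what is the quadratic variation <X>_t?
<X>_t = 16*t^3/27

For an Itô process dX_t = a(t) dt + b(t) dB_t, the quadratic variation is <X>_t = int_0^t b(s)^2 ds (the drift term does not contribute). Here b(s) = 4*s/3, so
  b(s)^2 = 16*s^2/9.
Integrating from 0 to t:
  <X>_t = int_0^t (16*s^2/9) ds = 16*t^3/27.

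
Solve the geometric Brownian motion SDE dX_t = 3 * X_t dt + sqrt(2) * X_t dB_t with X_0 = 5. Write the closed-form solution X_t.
X_t = 5 * exp((2) * t + (sqrt(2)) * B_t)

For GBM dX = mu X dt + sigma X dB with X_0 = x_0, apply Itô to Y = log X: dY = (mu - sigma^2/2) dt + sigma dB, so Y_t = log(x_0) + (mu - sigma^2/2) t + sigma B_t and hence X_t = x_0 * exp((mu - sigma^2/2) t + sigma B_t).
With mu = 3, sigma = sqrt(2), x_0 = 5, this gives:
  X_t = 5 * exp((2) * t + (sqrt(2)) * B_t).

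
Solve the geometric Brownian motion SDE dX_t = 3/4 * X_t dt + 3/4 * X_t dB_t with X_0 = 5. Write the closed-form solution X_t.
X_t = 5 * exp((15/32) * t + (3/4) * B_t)

For GBM dX = mu X dt + sigma X dB with X_0 = x_0, apply Itô to Y = log X: dY = (mu - sigma^2/2) dt + sigma dB, so Y_t = log(x_0) + (mu - sigma^2/2) t + sigma B_t and hence X_t = x_0 * exp((mu - sigma^2/2) t + sigma B_t).
With mu = 3/4, sigma = 3/4, x_0 = 5, this gives:
  X_t = 5 * exp((15/32) * t + (3/4) * B_t).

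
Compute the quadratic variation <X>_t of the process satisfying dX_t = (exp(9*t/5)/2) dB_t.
<X>_t = 5*exp(18*t/5)/72 - 5/72

For an Itô process dX_t = a(t) dt + b(t) dB_t, the quadratic variation is <X>_t = int_0^t b(s)^2 ds (the drift term does not contribute). Here b(s) = exp(9*s/5)/2, so
  b(s)^2 = exp(18*s/5)/4.
Integrating from 0 to t:
  <X>_t = int_0^t (exp(18*s/5)/4) ds = 5*exp(18*t/5)/72 - 5/72.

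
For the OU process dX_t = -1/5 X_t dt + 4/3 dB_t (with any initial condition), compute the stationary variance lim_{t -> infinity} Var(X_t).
lim Var(X_t) = 40/9

The OU SDE dX = -theta X dt + sigma dB admits the integrating factor exp(theta t): d(exp(theta t) X_t) = sigma exp(theta t) dB_t. Integrating from 0 to t gives X_t = x_0 * exp(-theta t) + sigma * int_0^t exp(-theta (t-s)) dB_s for any initial x_0. The Itô integral has variance (by the Itô isometry) sigma^2 * int_0^t exp(-2 theta (t - s)) ds = sigma^2 * (1 - exp(-2 theta t)) / (2 theta), independent of x_0.
With theta = 1/5, sigma = 4/3:
  Var(X_t) = (4/3)^2 * (1 - exp(-2*1/5 t)) / (2 * 1/5) = 40/9 - 40*exp(-2*t/5)/9.
As t -> infinity, exp(-2*1/5 t) -> 0, so the stationary variance is sigma^2 / (2 theta) = 40/9.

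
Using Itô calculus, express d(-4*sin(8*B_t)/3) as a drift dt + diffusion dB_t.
d(-4*sin(8*B_t)/3) = (128*sin(8*B_t)/3) dt + (-32*cos(8*B_t)/3) dB_t

Itô's formula for f(B_t) gives d f(B_t) = f'(B_t) dB_t + (1/2) f''(B_t) dt. Compute derivatives of f(x) = -4*sin(8*x)/3:
  f'(x)  = -32*cos(8*x)/3
  f''(x) = 256*sin(8*x)/3
Substitute x = B_t and multiply the f'' term by 1/2:
  drift     = (1/2) * (256*sin(8*x)/3) evaluated at B_t = 128*sin(8*B_t)/3
  diffusion = (-32*cos(8*x)/3) evaluated at B_t = -32*cos(8*B_t)/3
Therefore d(-4*sin(8*B_t)/3) = (128*sin(8*B_t)/3) dt + (-32*cos(8*B_t)/3) dB_t.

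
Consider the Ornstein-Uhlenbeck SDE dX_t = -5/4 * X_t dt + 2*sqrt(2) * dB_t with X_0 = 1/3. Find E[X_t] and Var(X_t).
E[X_t] = exp(-5*t/4)/3; Var(X_t) = 16/5 - 16*exp(-5*t/2)/5

The OU SDE dX = -theta X dt + sigma dB admits the integrating factor exp(theta t): d(exp(theta t) X_t) = sigma exp(theta t) dB_t. Integrating from 0 to t:
  X_t = x_0 * exp(-theta t) + sigma * int_0^t exp(-theta (t-s)) dB_s.
The Itô integral has mean 0 and (by the Itô isometry) variance sigma^2 * int_0^t exp(-2 theta (t - s)) ds = sigma^2 * (1 - exp(-2 theta t)) / (2 theta).
With theta = 5/4, sigma = 2*sqrt(2), x_0 = 1/3:
  E[X_t] = 1/3 * exp(-5/4 t) = exp(-5*t/4)/3
  Var(X_t) = (2*sqrt(2))^2 * (1 - exp(-2*5/4 t)) / (2 * 5/4) = 16/5 - 16*exp(-5*t/2)/5.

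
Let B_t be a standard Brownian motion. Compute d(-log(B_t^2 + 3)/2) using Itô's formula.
d(-log(B_t^2 + 3)/2) = ((B_t^2 - 3)/(2*(B_t^2 + 3)^2)) dt + (-B_t/(B_t^2 + 3)) dB_t

Itô's formula for f(B_t) gives d f(B_t) = f'(B_t) dB_t + (1/2) f''(B_t) dt. Compute derivatives of f(x) = -log(x^2 + 3)/2:
  f'(x)  = -x/(x^2 + 3)
  f''(x) = (x^2 - 3)/(x^2 + 3)^2
Substitute x = B_t and multiply the f'' term by 1/2:
  drift     = (1/2) * ((x^2 - 3)/(x^2 + 3)^2) evaluated at B_t = (B_t^2 - 3)/(2*(B_t^2 + 3)^2)
  diffusion = (-x/(x^2 + 3)) evaluated at B_t = -B_t/(B_t^2 + 3)
Therefore d(-log(B_t^2 + 3)/2) = ((B_t^2 - 3)/(2*(B_t^2 + 3)^2)) dt + (-B_t/(B_t^2 + 3)) dB_t.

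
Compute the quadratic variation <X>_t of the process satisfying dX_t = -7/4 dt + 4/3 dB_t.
<X>_t = 16*t/9

For an Itô process dX_t = a(t) dt + b(t) dB_t, the quadratic variation is <X>_t = int_0^t b(s)^2 ds (the drift term does not contribute). Here b(s) = 4/3, so
  b(s)^2 = 16/9.
Integrating from 0 to t:
  <X>_t = int_0^t (16/9) ds = 16*t/9.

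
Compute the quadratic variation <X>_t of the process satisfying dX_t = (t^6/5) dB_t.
<X>_t = t^13/325

For an Itô process dX_t = a(t) dt + b(t) dB_t, the quadratic variation is <X>_t = int_0^t b(s)^2 ds (the drift term does not contribute). Here b(s) = s^6/5, so
  b(s)^2 = s^12/25.
Integrating from 0 to t:
  <X>_t = int_0^t (s^12/25) ds = t^13/325.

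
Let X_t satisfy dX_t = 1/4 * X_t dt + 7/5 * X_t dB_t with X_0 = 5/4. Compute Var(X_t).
Var(X_t) = 25*(exp(49*t/25) - 1)*exp(t/2)/16

For GBM dX = mu X dt + sigma X dB with X_0 = x_0, apply Itô to Y = log X: dY = (mu - sigma^2/2) dt + sigma dB, so Y_t = log(x_0) + (mu - sigma^2/2) t + sigma B_t and hence X_t = x_0 * exp((mu - sigma^2/2) t + sigma B_t).
With mu = 1/4, sigma = 7/5, x_0 = 5/4, this gives:
  X_t = 5/4 * exp((-73/100) * t + (7/5) * B_t).
Since sigma*B_t ~ Normal(0, sigma^2 t), E[exp(sigma*B_t)] = exp(sigma^2 t / 2); so E[X_t] = x_0 * exp((mu - sigma^2/2) t) * exp(sigma^2 t / 2) = x_0 * exp(mu t) = 5*exp(t/4)/4.
Var(X_t) = E[X_t^2] - (E[X_t])^2 = x_0^2 * exp(2 mu t) * (exp(sigma^2 t) - 1) = 25*(exp(49*t/25) - 1)*exp(t/2)/16.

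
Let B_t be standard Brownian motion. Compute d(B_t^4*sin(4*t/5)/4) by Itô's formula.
d(B_t^4*sin(4*t/5)/4) = (B_t^2*(2*B_t^2*cos(4*t/5) + 15*sin(4*t/5))/10) dt + (B_t^3*sin(4*t/5)) dB_t

Itô's formula for f(t, x): d f(t, B_t) = (f_t + (1/2) f_xx) dt + f_x dB_t. Compute partials of f(t, x) = x^4*sin(4*t/5)/4:
  f_t(t,x)  = x^4*cos(4*t/5)/5
  f_x(t,x)  = x^3*sin(4*t/5)
  f_xx(t,x) = 3*x^2*sin(4*t/5)
Assemble drift = f_t + (1/2) f_xx = x^2*(2*x^2*cos(4*t/5) + 15*sin(4*t/5))/10 and diffusion = f_x = x^3*sin(4*t/5). Substituting x = B_t:
  d(B_t^4*sin(4*t/5)/4) = (B_t^2*(2*B_t^2*cos(4*t/5) + 15*sin(4*t/5))/10) dt + (B_t^3*sin(4*t/5)) dB_t.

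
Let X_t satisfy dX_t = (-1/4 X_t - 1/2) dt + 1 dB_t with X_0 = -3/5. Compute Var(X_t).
Var(X_t) = 2 - 2*exp(-t/2)

The variance V(t) = Var(X_t) satisfies V'(t) = 2 a V(t) + c^2 with V(0) = 0 (drift coefficient is linear in X, diffusion is constant). With a = -1/4, c = 1, the solution is
  V(t) = (c^2 / (2 a)) * (exp(2 a t) - 1)
       = (1^2 / (2*(-1/4))) * (exp((-1/2) t) - 1)
       = 2 - 2*exp(-t/2).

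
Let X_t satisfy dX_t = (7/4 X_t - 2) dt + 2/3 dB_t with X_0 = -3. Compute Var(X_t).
Var(X_t) = 8*exp(7*t/2)/63 - 8/63

The variance V(t) = Var(X_t) satisfies V'(t) = 2 a V(t) + c^2 with V(0) = 0 (drift coefficient is linear in X, diffusion is constant). With a = 7/4, c = 2/3, the solution is
  V(t) = (c^2 / (2 a)) * (exp(2 a t) - 1)
       = ((2/3)^2 / (2*(7/4))) * (exp((7/2) t) - 1)
       = 8*exp(7*t/2)/63 - 8/63.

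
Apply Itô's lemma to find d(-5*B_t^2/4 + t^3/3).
d(-5*B_t^2/4 + t^3/3) = (t^2 - 5/4) dt + (-5*B_t/2) dB_t

Itô's formula for f(t, x): d f(t, B_t) = (f_t + (1/2) f_xx) dt + f_x dB_t. Compute partials of f(t, x) = t^3/3 - 5*x^2/4:
  f_t(t,x)  = t^2
  f_x(t,x)  = -5*x/2
  f_xx(t,x) = -5/2
Assemble drift = f_t + (1/2) f_xx = t^2 - 5/4 and diffusion = f_x = -5*x/2. Substituting x = B_t:
  d(-5*B_t^2/4 + t^3/3) = (t^2 - 5/4) dt + (-5*B_t/2) dB_t.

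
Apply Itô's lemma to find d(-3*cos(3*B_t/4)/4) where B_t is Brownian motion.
d(-3*cos(3*B_t/4)/4) = (27*cos(3*B_t/4)/128) dt + (9*sin(3*B_t/4)/16) dB_t

Itô's formula for f(B_t) gives d f(B_t) = f'(B_t) dB_t + (1/2) f''(B_t) dt. Compute derivatives of f(x) = -3*cos(3*x/4)/4:
  f'(x)  = 9*sin(3*x/4)/16
  f''(x) = 27*cos(3*x/4)/64
Substitute x = B_t and multiply the f'' term by 1/2:
  drift     = (1/2) * (27*cos(3*x/4)/64) evaluated at B_t = 27*cos(3*B_t/4)/128
  diffusion = (9*sin(3*x/4)/16) evaluated at B_t = 9*sin(3*B_t/4)/16
Therefore d(-3*cos(3*B_t/4)/4) = (27*cos(3*B_t/4)/128) dt + (9*sin(3*B_t/4)/16) dB_t.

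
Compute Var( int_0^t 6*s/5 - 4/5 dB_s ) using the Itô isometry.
Var = 4*t*(3*t^2 - 6*t + 4)/25

The Itô integral of a deterministic integrand f(s) has mean 0 because each increment f(s) * (B_{s+ds} - B_s) has mean 0. By the Itô isometry:
  Var( int_0^t f(s) dB_s ) = E[ (int_0^t f(s) dB_s)^2 ] = int_0^t f(s)^2 ds.
Here f(s) = 6*s/5 - 4/5, so f(s)^2 = 4*(3*s - 2)^2/25. Integrate:
  int_0^t (4*(3*s - 2)^2/25) ds = 4*t*(3*t^2 - 6*t + 4)/25.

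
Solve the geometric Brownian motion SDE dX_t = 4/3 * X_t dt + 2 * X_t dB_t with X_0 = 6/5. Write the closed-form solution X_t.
X_t = 6/5 * exp((-2/3) * t + (2) * B_t)

For GBM dX = mu X dt + sigma X dB with X_0 = x_0, apply Itô to Y = log X: dY = (mu - sigma^2/2) dt + sigma dB, so Y_t = log(x_0) + (mu - sigma^2/2) t + sigma B_t and hence X_t = x_0 * exp((mu - sigma^2/2) t + sigma B_t).
With mu = 4/3, sigma = 2, x_0 = 6/5, this gives:
  X_t = 6/5 * exp((-2/3) * t + (2) * B_t).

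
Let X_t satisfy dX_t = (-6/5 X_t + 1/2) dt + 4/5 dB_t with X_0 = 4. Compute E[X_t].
E[X_t] = 5/12 + 43*exp(-6*t/5)/12

Taking expectations and using E[dB_t] = 0, the mean m(t) = E[X_t] satisfies the ODE m'(t) = a m(t) + b with m(0) = x_0. With a = -6/5, b = 1/2, x_0 = 4, the solution is
  m(t) = x_0 * exp(a t) + (b/a) * (exp(a t) - 1)
       = 4 * exp((-6/5) t) + ((1/2)/(-6/5)) * (exp((-6/5) t) - 1)
       = 5/12 + 43*exp(-6*t/5)/12.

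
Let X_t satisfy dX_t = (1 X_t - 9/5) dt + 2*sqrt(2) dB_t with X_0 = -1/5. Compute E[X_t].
E[X_t] = 9/5 - 2*exp(t)

Taking expectations and using E[dB_t] = 0, the mean m(t) = E[X_t] satisfies the ODE m'(t) = a m(t) + b with m(0) = x_0. With a = 1, b = -9/5, x_0 = -1/5, the solution is
  m(t) = x_0 * exp(a t) + (b/a) * (exp(a t) - 1)
       = (-1/5) * exp(1 t) + ((-9/5)/1) * (exp(1 t) - 1)
       = 9/5 - 2*exp(t).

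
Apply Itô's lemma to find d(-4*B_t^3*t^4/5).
d(-4*B_t^3*t^4/5) = (4*B_t*t^3*(-4*B_t^2 - 3*t)/5) dt + (-12*B_t^2*t^4/5) dB_t

Itô's formula for f(t, x): d f(t, B_t) = (f_t + (1/2) f_xx) dt + f_x dB_t. Compute partials of f(t, x) = -4*t^4*x^3/5:
  f_t(t,x)  = -16*t^3*x^3/5
  f_x(t,x)  = -12*t^4*x^2/5
  f_xx(t,x) = -24*t^4*x/5
Assemble drift = f_t + (1/2) f_xx = 4*t^3*x*(-3*t - 4*x^2)/5 and diffusion = f_x = -12*t^4*x^2/5. Substituting x = B_t:
  d(-4*B_t^3*t^4/5) = (4*B_t*t^3*(-4*B_t^2 - 3*t)/5) dt + (-12*B_t^2*t^4/5) dB_t.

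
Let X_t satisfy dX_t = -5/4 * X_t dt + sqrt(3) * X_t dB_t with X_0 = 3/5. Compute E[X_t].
E[X_t] = 3*exp(-5*t/4)/5

For GBM dX = mu X dt + sigma X dB with X_0 = x_0, apply Itô to Y = log X: dY = (mu - sigma^2/2) dt + sigma dB, so Y_t = log(x_0) + (mu - sigma^2/2) t + sigma B_t and hence X_t = x_0 * exp((mu - sigma^2/2) t + sigma B_t).
With mu = -5/4, sigma = sqrt(3), x_0 = 3/5, this gives:
  X_t = 3/5 * exp((-11/4) * t + (sqrt(3)) * B_t).
Since sigma*B_t ~ Normal(0, sigma^2 t), E[exp(sigma*B_t)] = exp(sigma^2 t / 2); so E[X_t] = x_0 * exp((mu - sigma^2/2) t) * exp(sigma^2 t / 2) = x_0 * exp(mu t) = 3*exp(-5*t/4)/5.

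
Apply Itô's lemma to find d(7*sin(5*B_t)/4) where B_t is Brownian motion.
d(7*sin(5*B_t)/4) = (-175*sin(5*B_t)/8) dt + (35*cos(5*B_t)/4) dB_t

Itô's formula for f(B_t) gives d f(B_t) = f'(B_t) dB_t + (1/2) f''(B_t) dt. Compute derivatives of f(x) = 7*sin(5*x)/4:
  f'(x)  = 35*cos(5*x)/4
  f''(x) = -175*sin(5*x)/4
Substitute x = B_t and multiply the f'' term by 1/2:
  drift     = (1/2) * (-175*sin(5*x)/4) evaluated at B_t = -175*sin(5*B_t)/8
  diffusion = (35*cos(5*x)/4) evaluated at B_t = 35*cos(5*B_t)/4
Therefore d(7*sin(5*B_t)/4) = (-175*sin(5*B_t)/8) dt + (35*cos(5*B_t)/4) dB_t.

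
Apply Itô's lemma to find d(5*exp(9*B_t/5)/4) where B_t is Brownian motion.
d(5*exp(9*B_t/5)/4) = (81*exp(9*B_t/5)/40) dt + (9*exp(9*B_t/5)/4) dB_t

Itô's formula for f(B_t) gives d f(B_t) = f'(B_t) dB_t + (1/2) f''(B_t) dt. Compute derivatives of f(x) = 5*exp(9*x/5)/4:
  f'(x)  = 9*exp(9*x/5)/4
  f''(x) = 81*exp(9*x/5)/20
Substitute x = B_t and multiply the f'' term by 1/2:
  drift     = (1/2) * (81*exp(9*x/5)/20) evaluated at B_t = 81*exp(9*B_t/5)/40
  diffusion = (9*exp(9*x/5)/4) evaluated at B_t = 9*exp(9*B_t/5)/4
Therefore d(5*exp(9*B_t/5)/4) = (81*exp(9*B_t/5)/40) dt + (9*exp(9*B_t/5)/4) dB_t.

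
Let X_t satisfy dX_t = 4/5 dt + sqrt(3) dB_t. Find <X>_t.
<X>_t = 3*t

For an Itô process dX_t = a(t) dt + b(t) dB_t, the quadratic variation is <X>_t = int_0^t b(s)^2 ds (the drift term does not contribute). Here b(s) = sqrt(3), so
  b(s)^2 = 3.
Integrating from 0 to t:
  <X>_t = int_0^t (3) ds = 3*t.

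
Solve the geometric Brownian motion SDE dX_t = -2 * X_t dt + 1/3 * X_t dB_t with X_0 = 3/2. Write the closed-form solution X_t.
X_t = 3/2 * exp((-37/18) * t + (1/3) * B_t)

For GBM dX = mu X dt + sigma X dB with X_0 = x_0, apply Itô to Y = log X: dY = (mu - sigma^2/2) dt + sigma dB, so Y_t = log(x_0) + (mu - sigma^2/2) t + sigma B_t and hence X_t = x_0 * exp((mu - sigma^2/2) t + sigma B_t).
With mu = -2, sigma = 1/3, x_0 = 3/2, this gives:
  X_t = 3/2 * exp((-37/18) * t + (1/3) * B_t).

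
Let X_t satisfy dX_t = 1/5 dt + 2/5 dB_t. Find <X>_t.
<X>_t = 4*t/25

For an Itô process dX_t = a(t) dt + b(t) dB_t, the quadratic variation is <X>_t = int_0^t b(s)^2 ds (the drift term does not contribute). Here b(s) = 2/5, so
  b(s)^2 = 4/25.
Integrating from 0 to t:
  <X>_t = int_0^t (4/25) ds = 4*t/25.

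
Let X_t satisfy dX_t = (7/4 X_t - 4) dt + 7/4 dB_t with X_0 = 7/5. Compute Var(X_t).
Var(X_t) = 7*exp(7*t/2)/8 - 7/8

The variance V(t) = Var(X_t) satisfies V'(t) = 2 a V(t) + c^2 with V(0) = 0 (drift coefficient is linear in X, diffusion is constant). With a = 7/4, c = 7/4, the solution is
  V(t) = (c^2 / (2 a)) * (exp(2 a t) - 1)
       = ((7/4)^2 / (2*(7/4))) * (exp((7/2) t) - 1)
       = 7*exp(7*t/2)/8 - 7/8.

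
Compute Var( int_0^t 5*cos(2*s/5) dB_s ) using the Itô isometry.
Var = 25*t/2 + 125*sin(4*t/5)/8

The Itô integral of a deterministic integrand f(s) has mean 0 because each increment f(s) * (B_{s+ds} - B_s) has mean 0. By the Itô isometry:
  Var( int_0^t f(s) dB_s ) = E[ (int_0^t f(s) dB_s)^2 ] = int_0^t f(s)^2 ds.
Here f(s) = 5*cos(2*s/5), so f(s)^2 = 25*cos(2*s/5)^2. Integrate:
  int_0^t (25*cos(2*s/5)^2) ds = 25*t/2 + 125*sin(4*t/5)/8.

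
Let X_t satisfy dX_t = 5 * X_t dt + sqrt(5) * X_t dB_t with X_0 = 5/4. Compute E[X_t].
E[X_t] = 5*exp(5*t)/4

For GBM dX = mu X dt + sigma X dB with X_0 = x_0, apply Itô to Y = log X: dY = (mu - sigma^2/2) dt + sigma dB, so Y_t = log(x_0) + (mu - sigma^2/2) t + sigma B_t and hence X_t = x_0 * exp((mu - sigma^2/2) t + sigma B_t).
With mu = 5, sigma = sqrt(5), x_0 = 5/4, this gives:
  X_t = 5/4 * exp((5/2) * t + (sqrt(5)) * B_t).
Since sigma*B_t ~ Normal(0, sigma^2 t), E[exp(sigma*B_t)] = exp(sigma^2 t / 2); so E[X_t] = x_0 * exp((mu - sigma^2/2) t) * exp(sigma^2 t / 2) = x_0 * exp(mu t) = 5*exp(5*t)/4.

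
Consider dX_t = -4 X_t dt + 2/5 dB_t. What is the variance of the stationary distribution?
lim Var(X_t) = 1/50

The OU SDE dX = -theta X dt + sigma dB admits the integrating factor exp(theta t): d(exp(theta t) X_t) = sigma exp(theta t) dB_t. Integrating from 0 to t gives X_t = x_0 * exp(-theta t) + sigma * int_0^t exp(-theta (t-s)) dB_s for any initial x_0. The Itô integral has variance (by the Itô isometry) sigma^2 * int_0^t exp(-2 theta (t - s)) ds = sigma^2 * (1 - exp(-2 theta t)) / (2 theta), independent of x_0.
With theta = 4, sigma = 2/5:
  Var(X_t) = (2/5)^2 * (1 - exp(-2*4 t)) / (2 * 4) = 1/50 - exp(-8*t)/50.
As t -> infinity, exp(-2*4 t) -> 0, so the stationary variance is sigma^2 / (2 theta) = 1/50.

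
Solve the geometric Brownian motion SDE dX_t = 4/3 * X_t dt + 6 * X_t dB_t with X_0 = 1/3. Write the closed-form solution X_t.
X_t = 1/3 * exp((-50/3) * t + (6) * B_t)

For GBM dX = mu X dt + sigma X dB with X_0 = x_0, apply Itô to Y = log X: dY = (mu - sigma^2/2) dt + sigma dB, so Y_t = log(x_0) + (mu - sigma^2/2) t + sigma B_t and hence X_t = x_0 * exp((mu - sigma^2/2) t + sigma B_t).
With mu = 4/3, sigma = 6, x_0 = 1/3, this gives:
  X_t = 1/3 * exp((-50/3) * t + (6) * B_t).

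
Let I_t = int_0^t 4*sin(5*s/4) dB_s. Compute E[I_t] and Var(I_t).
E[I_t] = 0; Var(I_t) = 8*t - 16*sin(5*t/2)/5

The Itô integral of a deterministic integrand f(s) has mean 0 because each increment f(s) * (B_{s+ds} - B_s) has mean 0. By the Itô isometry:
  Var( int_0^t f(s) dB_s ) = E[ (int_0^t f(s) dB_s)^2 ] = int_0^t f(s)^2 ds.
Here f(s) = 4*sin(5*s/4), so f(s)^2 = 16*sin(5*s/4)^2. Integrate:
  int_0^t (16*sin(5*s/4)^2) ds = 8*t - 16*sin(5*t/2)/5.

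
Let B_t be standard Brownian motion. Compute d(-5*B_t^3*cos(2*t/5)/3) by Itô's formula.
d(-5*B_t^3*cos(2*t/5)/3) = (B_t*(2*B_t^2*sin(2*t/5) - 15*cos(2*t/5))/3) dt + (-5*B_t^2*cos(2*t/5)) dB_t

Itô's formula for f(t, x): d f(t, B_t) = (f_t + (1/2) f_xx) dt + f_x dB_t. Compute partials of f(t, x) = -5*x^3*cos(2*t/5)/3:
  f_t(t,x)  = 2*x^3*sin(2*t/5)/3
  f_x(t,x)  = -5*x^2*cos(2*t/5)
  f_xx(t,x) = -10*x*cos(2*t/5)
Assemble drift = f_t + (1/2) f_xx = x*(2*x^2*sin(2*t/5) - 15*cos(2*t/5))/3 and diffusion = f_x = -5*x^2*cos(2*t/5). Substituting x = B_t:
  d(-5*B_t^3*cos(2*t/5)/3) = (B_t*(2*B_t^2*sin(2*t/5) - 15*cos(2*t/5))/3) dt + (-5*B_t^2*cos(2*t/5)) dB_t.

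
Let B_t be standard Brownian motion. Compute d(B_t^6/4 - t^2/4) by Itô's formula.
d(B_t^6/4 - t^2/4) = (15*B_t^4/4 - t/2) dt + (3*B_t^5/2) dB_t

Itô's formula for f(t, x): d f(t, B_t) = (f_t + (1/2) f_xx) dt + f_x dB_t. Compute partials of f(t, x) = -t^2/4 + x^6/4:
  f_t(t,x)  = -t/2
  f_x(t,x)  = 3*x^5/2
  f_xx(t,x) = 15*x^4/2
Assemble drift = f_t + (1/2) f_xx = -t/2 + 15*x^4/4 and diffusion = f_x = 3*x^5/2. Substituting x = B_t:
  d(B_t^6/4 - t^2/4) = (15*B_t^4/4 - t/2) dt + (3*B_t^5/2) dB_t.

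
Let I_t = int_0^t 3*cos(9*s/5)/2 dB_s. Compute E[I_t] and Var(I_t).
E[I_t] = 0; Var(I_t) = 9*t/8 + 5*sin(18*t/5)/16

The Itô integral of a deterministic integrand f(s) has mean 0 because each increment f(s) * (B_{s+ds} - B_s) has mean 0. By the Itô isometry:
  Var( int_0^t f(s) dB_s ) = E[ (int_0^t f(s) dB_s)^2 ] = int_0^t f(s)^2 ds.
Here f(s) = 3*cos(9*s/5)/2, so f(s)^2 = 9*cos(9*s/5)^2/4. Integrate:
  int_0^t (9*cos(9*s/5)^2/4) ds = 9*t/8 + 5*sin(18*t/5)/16.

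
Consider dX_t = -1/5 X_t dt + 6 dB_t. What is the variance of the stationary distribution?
lim Var(X_t) = 90

The OU SDE dX = -theta X dt + sigma dB admits the integrating factor exp(theta t): d(exp(theta t) X_t) = sigma exp(theta t) dB_t. Integrating from 0 to t gives X_t = x_0 * exp(-theta t) + sigma * int_0^t exp(-theta (t-s)) dB_s for any initial x_0. The Itô integral has variance (by the Itô isometry) sigma^2 * int_0^t exp(-2 theta (t - s)) ds = sigma^2 * (1 - exp(-2 theta t)) / (2 theta), independent of x_0.
With theta = 1/5, sigma = 6:
  Var(X_t) = (6)^2 * (1 - exp(-2*1/5 t)) / (2 * 1/5) = 90 - 90*exp(-2*t/5).
As t -> infinity, exp(-2*1/5 t) -> 0, so the stationary variance is sigma^2 / (2 theta) = 90.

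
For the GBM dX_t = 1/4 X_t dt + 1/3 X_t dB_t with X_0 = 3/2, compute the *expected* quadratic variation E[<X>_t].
E[<X>_t] = 9*exp(11*t/18)/22 - 9/22

<X>_t = int_0^t ((1/3) * X_s)^2 ds. Taking expectation inside the integral: E[<X>_t] = (1/3)^2 * int_0^t E[X_s^2] ds. For GBM, E[X_s^2] = x_0^2 * exp((2 mu + sigma^2) s). Integrating:
  E[<X>_t] = (1/3)^2 * (3/2)^2 * (exp((2*(1/4) + (1/3)^2) t) - 1) / (2*(1/4) + (1/3)^2)
           = (1/3)^2 * (3/2)^2 * (exp((11/18) t) - 1) / (11/18) = 9*exp(11*t/18)/22 - 9/22.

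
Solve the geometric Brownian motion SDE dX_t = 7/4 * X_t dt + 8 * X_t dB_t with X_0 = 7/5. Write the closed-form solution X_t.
X_t = 7/5 * exp((-121/4) * t + (8) * B_t)

For GBM dX = mu X dt + sigma X dB with X_0 = x_0, apply Itô to Y = log X: dY = (mu - sigma^2/2) dt + sigma dB, so Y_t = log(x_0) + (mu - sigma^2/2) t + sigma B_t and hence X_t = x_0 * exp((mu - sigma^2/2) t + sigma B_t).
With mu = 7/4, sigma = 8, x_0 = 7/5, this gives:
  X_t = 7/5 * exp((-121/4) * t + (8) * B_t).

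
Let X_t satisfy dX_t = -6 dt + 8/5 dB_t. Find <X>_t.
<X>_t = 64*t/25

For an Itô process dX_t = a(t) dt + b(t) dB_t, the quadratic variation is <X>_t = int_0^t b(s)^2 ds (the drift term does not contribute). Here b(s) = 8/5, so
  b(s)^2 = 64/25.
Integrating from 0 to t:
  <X>_t = int_0^t (64/25) ds = 64*t/25.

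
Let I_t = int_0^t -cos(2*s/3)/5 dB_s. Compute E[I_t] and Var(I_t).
E[I_t] = 0; Var(I_t) = t/50 + 3*sin(4*t/3)/200

The Itô integral of a deterministic integrand f(s) has mean 0 because each increment f(s) * (B_{s+ds} - B_s) has mean 0. By the Itô isometry:
  Var( int_0^t f(s) dB_s ) = E[ (int_0^t f(s) dB_s)^2 ] = int_0^t f(s)^2 ds.
Here f(s) = -cos(2*s/3)/5, so f(s)^2 = cos(2*s/3)^2/25. Integrate:
  int_0^t (cos(2*s/3)^2/25) ds = t/50 + 3*sin(4*t/3)/200.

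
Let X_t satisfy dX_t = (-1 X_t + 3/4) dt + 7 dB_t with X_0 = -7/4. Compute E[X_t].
E[X_t] = 3/4 - 5*exp(-t)/2

Taking expectations and using E[dB_t] = 0, the mean m(t) = E[X_t] satisfies the ODE m'(t) = a m(t) + b with m(0) = x_0. With a = -1, b = 3/4, x_0 = -7/4, the solution is
  m(t) = x_0 * exp(a t) + (b/a) * (exp(a t) - 1)
       = (-7/4) * exp((-1) t) + ((3/4)/(-1)) * (exp((-1) t) - 1)
       = 3/4 - 5*exp(-t)/2.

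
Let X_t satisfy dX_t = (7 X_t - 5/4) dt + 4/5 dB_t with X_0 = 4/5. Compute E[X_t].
E[X_t] = 87*exp(7*t)/140 + 5/28

Taking expectations and using E[dB_t] = 0, the mean m(t) = E[X_t] satisfies the ODE m'(t) = a m(t) + b with m(0) = x_0. With a = 7, b = -5/4, x_0 = 4/5, the solution is
  m(t) = x_0 * exp(a t) + (b/a) * (exp(a t) - 1)
       = (4/5) * exp(7 t) + ((-5/4)/7) * (exp(7 t) - 1)
       = 87*exp(7*t)/140 + 5/28.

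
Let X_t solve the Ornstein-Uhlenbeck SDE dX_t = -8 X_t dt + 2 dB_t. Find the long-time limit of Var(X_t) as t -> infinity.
lim Var(X_t) = 1/4

The OU SDE dX = -theta X dt + sigma dB admits the integrating factor exp(theta t): d(exp(theta t) X_t) = sigma exp(theta t) dB_t. Integrating from 0 to t gives X_t = x_0 * exp(-theta t) + sigma * int_0^t exp(-theta (t-s)) dB_s for any initial x_0. The Itô integral has variance (by the Itô isometry) sigma^2 * int_0^t exp(-2 theta (t - s)) ds = sigma^2 * (1 - exp(-2 theta t)) / (2 theta), independent of x_0.
With theta = 8, sigma = 2:
  Var(X_t) = (2)^2 * (1 - exp(-2*8 t)) / (2 * 8) = 1/4 - exp(-16*t)/4.
As t -> infinity, exp(-2*8 t) -> 0, so the stationary variance is sigma^2 / (2 theta) = 1/4.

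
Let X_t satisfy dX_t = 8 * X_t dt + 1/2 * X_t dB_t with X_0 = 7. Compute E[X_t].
E[X_t] = 7*exp(8*t)

For GBM dX = mu X dt + sigma X dB with X_0 = x_0, apply Itô to Y = log X: dY = (mu - sigma^2/2) dt + sigma dB, so Y_t = log(x_0) + (mu - sigma^2/2) t + sigma B_t and hence X_t = x_0 * exp((mu - sigma^2/2) t + sigma B_t).
With mu = 8, sigma = 1/2, x_0 = 7, this gives:
  X_t = 7 * exp((63/8) * t + (1/2) * B_t).
Since sigma*B_t ~ Normal(0, sigma^2 t), E[exp(sigma*B_t)] = exp(sigma^2 t / 2); so E[X_t] = x_0 * exp((mu - sigma^2/2) t) * exp(sigma^2 t / 2) = x_0 * exp(mu t) = 7*exp(8*t).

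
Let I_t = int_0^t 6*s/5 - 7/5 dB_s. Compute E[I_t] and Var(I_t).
E[I_t] = 0; Var(I_t) = t*(12*t^2 - 42*t + 49)/25

The Itô integral of a deterministic integrand f(s) has mean 0 because each increment f(s) * (B_{s+ds} - B_s) has mean 0. By the Itô isometry:
  Var( int_0^t f(s) dB_s ) = E[ (int_0^t f(s) dB_s)^2 ] = int_0^t f(s)^2 ds.
Here f(s) = 6*s/5 - 7/5, so f(s)^2 = (6*s - 7)^2/25. Integrate:
  int_0^t ((6*s - 7)^2/25) ds = t*(12*t^2 - 42*t + 49)/25.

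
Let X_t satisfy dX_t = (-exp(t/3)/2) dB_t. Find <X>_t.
<X>_t = 3*exp(2*t/3)/8 - 3/8

For an Itô process dX_t = a(t) dt + b(t) dB_t, the quadratic variation is <X>_t = int_0^t b(s)^2 ds (the drift term does not contribute). Here b(s) = -exp(s/3)/2, so
  b(s)^2 = exp(2*s/3)/4.
Integrating from 0 to t:
  <X>_t = int_0^t (exp(2*s/3)/4) ds = 3*exp(2*t/3)/8 - 3/8.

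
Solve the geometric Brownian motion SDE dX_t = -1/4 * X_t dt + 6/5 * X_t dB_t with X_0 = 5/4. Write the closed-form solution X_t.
X_t = 5/4 * exp((-97/100) * t + (6/5) * B_t)

For GBM dX = mu X dt + sigma X dB with X_0 = x_0, apply Itô to Y = log X: dY = (mu - sigma^2/2) dt + sigma dB, so Y_t = log(x_0) + (mu - sigma^2/2) t + sigma B_t and hence X_t = x_0 * exp((mu - sigma^2/2) t + sigma B_t).
With mu = -1/4, sigma = 6/5, x_0 = 5/4, this gives:
  X_t = 5/4 * exp((-97/100) * t + (6/5) * B_t).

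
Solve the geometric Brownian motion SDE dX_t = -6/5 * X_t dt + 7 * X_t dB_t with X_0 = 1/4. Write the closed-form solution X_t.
X_t = 1/4 * exp((-257/10) * t + (7) * B_t)

For GBM dX = mu X dt + sigma X dB with X_0 = x_0, apply Itô to Y = log X: dY = (mu - sigma^2/2) dt + sigma dB, so Y_t = log(x_0) + (mu - sigma^2/2) t + sigma B_t and hence X_t = x_0 * exp((mu - sigma^2/2) t + sigma B_t).
With mu = -6/5, sigma = 7, x_0 = 1/4, this gives:
  X_t = 1/4 * exp((-257/10) * t + (7) * B_t).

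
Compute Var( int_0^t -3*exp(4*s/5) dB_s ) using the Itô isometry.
Var = 45*exp(8*t/5)/8 - 45/8

The Itô integral of a deterministic integrand f(s) has mean 0 because each increment f(s) * (B_{s+ds} - B_s) has mean 0. By the Itô isometry:
  Var( int_0^t f(s) dB_s ) = E[ (int_0^t f(s) dB_s)^2 ] = int_0^t f(s)^2 ds.
Here f(s) = -3*exp(4*s/5), so f(s)^2 = 9*exp(8*s/5). Integrate:
  int_0^t (9*exp(8*s/5)) ds = 45*exp(8*t/5)/8 - 45/8.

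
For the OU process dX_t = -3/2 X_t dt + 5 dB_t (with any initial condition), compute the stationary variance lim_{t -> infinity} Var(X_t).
lim Var(X_t) = 25/3

The OU SDE dX = -theta X dt + sigma dB admits the integrating factor exp(theta t): d(exp(theta t) X_t) = sigma exp(theta t) dB_t. Integrating from 0 to t gives X_t = x_0 * exp(-theta t) + sigma * int_0^t exp(-theta (t-s)) dB_s for any initial x_0. The Itô integral has variance (by the Itô isometry) sigma^2 * int_0^t exp(-2 theta (t - s)) ds = sigma^2 * (1 - exp(-2 theta t)) / (2 theta), independent of x_0.
With theta = 3/2, sigma = 5:
  Var(X_t) = (5)^2 * (1 - exp(-2*3/2 t)) / (2 * 3/2) = 25/3 - 25*exp(-3*t)/3.
As t -> infinity, exp(-2*3/2 t) -> 0, so the stationary variance is sigma^2 / (2 theta) = 25/3.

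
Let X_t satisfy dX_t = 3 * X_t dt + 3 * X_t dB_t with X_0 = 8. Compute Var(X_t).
Var(X_t) = 64*(exp(9*t) - 1)*exp(6*t)

For GBM dX = mu X dt + sigma X dB with X_0 = x_0, apply Itô to Y = log X: dY = (mu - sigma^2/2) dt + sigma dB, so Y_t = log(x_0) + (mu - sigma^2/2) t + sigma B_t and hence X_t = x_0 * exp((mu - sigma^2/2) t + sigma B_t).
With mu = 3, sigma = 3, x_0 = 8, this gives:
  X_t = 8 * exp((-3/2) * t + (3) * B_t).
Since sigma*B_t ~ Normal(0, sigma^2 t), E[exp(sigma*B_t)] = exp(sigma^2 t / 2); so E[X_t] = x_0 * exp((mu - sigma^2/2) t) * exp(sigma^2 t / 2) = x_0 * exp(mu t) = 8*exp(3*t).
Var(X_t) = E[X_t^2] - (E[X_t])^2 = x_0^2 * exp(2 mu t) * (exp(sigma^2 t) - 1) = 64*(exp(9*t) - 1)*exp(6*t).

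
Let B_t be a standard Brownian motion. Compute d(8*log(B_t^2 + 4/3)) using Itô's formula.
d(8*log(B_t^2 + 4/3)) = (24*(4 - 3*B_t^2)/(3*B_t^2 + 4)^2) dt + (48*B_t/(3*B_t^2 + 4)) dB_t

Itô's formula for f(B_t) gives d f(B_t) = f'(B_t) dB_t + (1/2) f''(B_t) dt. Compute derivatives of f(x) = 8*log(x^2 + 4/3):
  f'(x)  = 48*x/(3*x^2 + 4)
  f''(x) = 48*(4 - 3*x^2)/(3*x^2 + 4)^2
Substitute x = B_t and multiply the f'' term by 1/2:
  drift     = (1/2) * (48*(4 - 3*x^2)/(3*x^2 + 4)^2) evaluated at B_t = 24*(4 - 3*B_t^2)/(3*B_t^2 + 4)^2
  diffusion = (48*x/(3*x^2 + 4)) evaluated at B_t = 48*B_t/(3*B_t^2 + 4)
Therefore d(8*log(B_t^2 + 4/3)) = (24*(4 - 3*B_t^2)/(3*B_t^2 + 4)^2) dt + (48*B_t/(3*B_t^2 + 4)) dB_t.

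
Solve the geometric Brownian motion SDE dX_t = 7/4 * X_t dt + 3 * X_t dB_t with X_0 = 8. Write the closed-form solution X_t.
X_t = 8 * exp((-11/4) * t + (3) * B_t)

For GBM dX = mu X dt + sigma X dB with X_0 = x_0, apply Itô to Y = log X: dY = (mu - sigma^2/2) dt + sigma dB, so Y_t = log(x_0) + (mu - sigma^2/2) t + sigma B_t and hence X_t = x_0 * exp((mu - sigma^2/2) t + sigma B_t).
With mu = 7/4, sigma = 3, x_0 = 8, this gives:
  X_t = 8 * exp((-11/4) * t + (3) * B_t).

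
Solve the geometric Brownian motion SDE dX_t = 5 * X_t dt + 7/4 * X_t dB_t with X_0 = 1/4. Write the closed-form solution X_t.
X_t = 1/4 * exp((111/32) * t + (7/4) * B_t)

For GBM dX = mu X dt + sigma X dB with X_0 = x_0, apply Itô to Y = log X: dY = (mu - sigma^2/2) dt + sigma dB, so Y_t = log(x_0) + (mu - sigma^2/2) t + sigma B_t and hence X_t = x_0 * exp((mu - sigma^2/2) t + sigma B_t).
With mu = 5, sigma = 7/4, x_0 = 1/4, this gives:
  X_t = 1/4 * exp((111/32) * t + (7/4) * B_t).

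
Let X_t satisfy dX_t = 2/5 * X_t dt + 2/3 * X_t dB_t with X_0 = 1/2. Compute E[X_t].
E[X_t] = exp(2*t/5)/2

For GBM dX = mu X dt + sigma X dB with X_0 = x_0, apply Itô to Y = log X: dY = (mu - sigma^2/2) dt + sigma dB, so Y_t = log(x_0) + (mu - sigma^2/2) t + sigma B_t and hence X_t = x_0 * exp((mu - sigma^2/2) t + sigma B_t).
With mu = 2/5, sigma = 2/3, x_0 = 1/2, this gives:
  X_t = 1/2 * exp((8/45) * t + (2/3) * B_t).
Since sigma*B_t ~ Normal(0, sigma^2 t), E[exp(sigma*B_t)] = exp(sigma^2 t / 2); so E[X_t] = x_0 * exp((mu - sigma^2/2) t) * exp(sigma^2 t / 2) = x_0 * exp(mu t) = exp(2*t/5)/2.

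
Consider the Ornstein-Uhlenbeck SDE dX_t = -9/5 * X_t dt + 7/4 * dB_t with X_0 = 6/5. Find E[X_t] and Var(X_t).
E[X_t] = 6*exp(-9*t/5)/5; Var(X_t) = 245/288 - 245*exp(-18*t/5)/288

The OU SDE dX = -theta X dt + sigma dB admits the integrating factor exp(theta t): d(exp(theta t) X_t) = sigma exp(theta t) dB_t. Integrating from 0 to t:
  X_t = x_0 * exp(-theta t) + sigma * int_0^t exp(-theta (t-s)) dB_s.
The Itô integral has mean 0 and (by the Itô isometry) variance sigma^2 * int_0^t exp(-2 theta (t - s)) ds = sigma^2 * (1 - exp(-2 theta t)) / (2 theta).
With theta = 9/5, sigma = 7/4, x_0 = 6/5:
  E[X_t] = 6/5 * exp(-9/5 t) = 6*exp(-9*t/5)/5
  Var(X_t) = (7/4)^2 * (1 - exp(-2*9/5 t)) / (2 * 9/5) = 245/288 - 245*exp(-18*t/5)/288.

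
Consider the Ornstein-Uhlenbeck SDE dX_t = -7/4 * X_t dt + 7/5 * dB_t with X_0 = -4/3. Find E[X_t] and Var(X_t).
E[X_t] = -4*exp(-7*t/4)/3; Var(X_t) = 14/25 - 14*exp(-7*t/2)/25

The OU SDE dX = -theta X dt + sigma dB admits the integrating factor exp(theta t): d(exp(theta t) X_t) = sigma exp(theta t) dB_t. Integrating from 0 to t:
  X_t = x_0 * exp(-theta t) + sigma * int_0^t exp(-theta (t-s)) dB_s.
The Itô integral has mean 0 and (by the Itô isometry) variance sigma^2 * int_0^t exp(-2 theta (t - s)) ds = sigma^2 * (1 - exp(-2 theta t)) / (2 theta).
With theta = 7/4, sigma = 7/5, x_0 = -4/3:
  E[X_t] = -4/3 * exp(-7/4 t) = -4*exp(-7*t/4)/3
  Var(X_t) = (7/5)^2 * (1 - exp(-2*7/4 t)) / (2 * 7/4) = 14/25 - 14*exp(-7*t/2)/25.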